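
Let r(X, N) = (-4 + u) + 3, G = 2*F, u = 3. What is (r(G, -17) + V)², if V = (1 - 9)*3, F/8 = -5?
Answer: 484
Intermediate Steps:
F = -40 (F = 8*(-5) = -40)
G = -80 (G = 2*(-40) = -80)
r(X, N) = 2 (r(X, N) = (-4 + 3) + 3 = -1 + 3 = 2)
V = -24 (V = -8*3 = -24)
(r(G, -17) + V)² = (2 - 24)² = (-22)² = 484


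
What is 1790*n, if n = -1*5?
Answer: -8950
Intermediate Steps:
n = -5
1790*n = 1790*(-5) = -8950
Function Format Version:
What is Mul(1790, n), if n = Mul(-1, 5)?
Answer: -8950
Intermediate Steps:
n = -5
Mul(1790, n) = Mul(1790, -5) = -8950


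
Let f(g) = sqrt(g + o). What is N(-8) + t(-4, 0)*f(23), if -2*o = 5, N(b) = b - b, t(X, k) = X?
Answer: -2*sqrt(82) ≈ -18.111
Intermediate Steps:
N(b) = 0
o = -5/2 (o = -1/2*5 = -5/2 ≈ -2.5000)
f(g) = sqrt(-5/2 + g) (f(g) = sqrt(g - 5/2) = sqrt(-5/2 + g))
N(-8) + t(-4, 0)*f(23) = 0 - 2*sqrt(-10 + 4*23) = 0 - 2*sqrt(-10 + 92) = 0 - 2*sqrt(82) = -2*sqrt(82)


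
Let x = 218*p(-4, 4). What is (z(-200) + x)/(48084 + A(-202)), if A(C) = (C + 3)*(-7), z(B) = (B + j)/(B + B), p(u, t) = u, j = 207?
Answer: -348807/19790800 ≈ -0.017625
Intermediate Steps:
z(B) = (207 + B)/(2*B) (z(B) = (B + 207)/(B + B) = (207 + B)/((2*B)) = (207 + B)*(1/(2*B)) = (207 + B)/(2*B))
x = -872 (x = 218*(-4) = -872)
A(C) = -21 - 7*C (A(C) = (3 + C)*(-7) = -21 - 7*C)
(z(-200) + x)/(48084 + A(-202)) = ((½)*(207 - 200)/(-200) - 872)/(48084 + (-21 - 7*(-202))) = ((½)*(-1/200)*7 - 872)/(48084 + (-21 + 1414)) = (-7/400 - 872)/(48084 + 1393) = -348807/400/49477 = -348807/400*1/49477 = -348807/19790800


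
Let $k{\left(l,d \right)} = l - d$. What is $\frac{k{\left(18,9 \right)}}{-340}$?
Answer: $- \frac{9}{340} \approx -0.026471$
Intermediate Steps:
$\frac{k{\left(18,9 \right)}}{-340} = \frac{18 - 9}{-340} = \left(18 - 9\right) \left(- \frac{1}{340}\right) = 9 \left(- \frac{1}{340}\right) = - \frac{9}{340}$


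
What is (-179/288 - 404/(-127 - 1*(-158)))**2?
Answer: 14859853801/79709184 ≈ 186.43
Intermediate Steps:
(-179/288 - 404/(-127 - 1*(-158)))**2 = (-179*1/288 - 404/(-127 + 158))**2 = (-179/288 - 404/31)**2 = (-121901/8928)**2 = 14859853801/79709184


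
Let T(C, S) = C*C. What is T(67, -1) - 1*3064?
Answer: 1425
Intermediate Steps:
T(C, S) = C**2
T(67, -1) - 1*3064 = 67**2 - 1*3064 = 4489 - 3064 = 1425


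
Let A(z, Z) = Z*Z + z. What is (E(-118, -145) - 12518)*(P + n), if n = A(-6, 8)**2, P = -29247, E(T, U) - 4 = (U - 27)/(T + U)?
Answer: 85181211830/263 ≈ 3.2388e+8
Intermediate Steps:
E(T, U) = 4 + (-27 + U)/(T + U) (E(T, U) = 4 + (U - 27)/(T + U) = 4 + (-27 + U)/(T + U))
A(z, Z) = z + Z**2 (A(z, Z) = Z**2 + z = z + Z**2)
n = 3364 (n = (-6 + 8**2)**2 = (-6 + 64)**2 = 58**2 = 3364)
(E(-118, -145) - 12518)*(P + n) = ((-27 + 4*(-118) + 5*(-145))/(-118 - 145) - 12518)*(-29247 + 3364) = ((-27 - 472 - 725)/(-263) - 12518)*(-25883) = (-1/263*(-1224) - 12518)*(-25883) = (1224/263 - 12518)*(-25883) = -3291010/263*(-25883) = 85181211830/263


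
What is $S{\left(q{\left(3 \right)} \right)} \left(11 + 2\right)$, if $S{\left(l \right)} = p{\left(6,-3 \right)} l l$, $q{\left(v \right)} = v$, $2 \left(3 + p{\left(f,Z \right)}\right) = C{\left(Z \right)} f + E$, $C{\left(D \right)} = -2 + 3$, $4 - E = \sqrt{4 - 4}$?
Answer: $234$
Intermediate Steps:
$E = 4$ ($E = 4 - \sqrt{4 - 4} = 4 - \sqrt{0} = 4 - 0 = 4 + 0 = 4$)
$C{\left(D \right)} = 1$
$p{\left(f,Z \right)} = -1 + \frac{f}{2}$ ($p{\left(f,Z \right)} = -3 + \frac{1 f + 4}{2} = -3 + \frac{f + 4}{2} = -3 + \frac{4 + f}{2} = -3 + \left(2 + \frac{f}{2}\right) = -1 + \frac{f}{2}$)
$S{\left(l \right)} = 2 l^{2}$ ($S{\left(l \right)} = \left(-1 + \frac{1}{2} \cdot 6\right) l l = \left(-1 + 3\right) l l = 2 l l = 2 l^{2}$)
$S{\left(q{\left(3 \right)} \right)} \left(11 + 2\right) = 2 \cdot 3^{2} \left(11 + 2\right) = 2 \cdot 9 \cdot 13 = 18 \cdot 13 = 234$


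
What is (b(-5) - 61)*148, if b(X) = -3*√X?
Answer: -9028 - 444*I*√5 ≈ -9028.0 - 992.81*I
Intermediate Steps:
(b(-5) - 61)*148 = (-3*I*√5 - 61)*148 = (-61 - 3*I*√5)*148 = -9028 - 444*I*√5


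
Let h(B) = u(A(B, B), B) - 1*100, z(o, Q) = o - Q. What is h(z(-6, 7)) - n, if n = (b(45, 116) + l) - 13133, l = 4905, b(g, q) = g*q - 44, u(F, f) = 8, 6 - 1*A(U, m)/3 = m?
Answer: 2960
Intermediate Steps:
A(U, m) = 18 - 3*m
b(g, q) = -44 + g*q
h(B) = -92 (h(B) = 8 - 1*100 = 8 - 100 = -92)
n = -3052 (n = ((-44 + 45*116) + 4905) - 13133 = ((-44 + 5220) + 4905) - 13133 = (5176 + 4905) - 13133 = 10081 - 13133 = -3052)
h(z(-6, 7)) - n = -92 - 1*(-3052) = -92 + 3052 = 2960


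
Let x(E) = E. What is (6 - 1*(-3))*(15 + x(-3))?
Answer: 108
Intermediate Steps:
(6 - 1*(-3))*(15 + x(-3)) = (6 - 1*(-3))*(15 - 3) = (6 + 3)*12 = 9*12 = 108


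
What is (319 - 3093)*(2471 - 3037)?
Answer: 1570084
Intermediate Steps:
(319 - 3093)*(2471 - 3037) = -2774*(-566) = 1570084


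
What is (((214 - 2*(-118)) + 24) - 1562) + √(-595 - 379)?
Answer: -1088 + I*√974 ≈ -1088.0 + 31.209*I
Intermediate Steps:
(((214 - 2*(-118)) + 24) - 1562) + √(-595 - 379) = (((214 + 236) + 24) - 1562) + √(-974) = ((450 + 24) - 1562) + I*√974 = (474 - 1562) + I*√974 = -1088 + I*√974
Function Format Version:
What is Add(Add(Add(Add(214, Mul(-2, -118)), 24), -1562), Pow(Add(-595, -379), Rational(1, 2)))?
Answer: Add(-1088, Mul(I, Pow(974, Rational(1, 2)))) ≈ Add(-1088.0, Mul(31.209, I))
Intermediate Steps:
Add(Add(Add(Add(214, Mul(-2, -118)), 24), -1562), Pow(Add(-595, -379), Rational(1, 2))) = Add(Add(Add(Add(214, 236), 24), -1562), Pow(-974, Rational(1, 2))) = Add(Add(Add(450, 24), -1562), Mul(I, Pow(974, Rational(1, 2)))) = Add(Add(474, -1562), Mul(I, Pow(974, Rational(1, 2)))) = Add(-1088, Mul(I, Pow(974, Rational(1, 2))))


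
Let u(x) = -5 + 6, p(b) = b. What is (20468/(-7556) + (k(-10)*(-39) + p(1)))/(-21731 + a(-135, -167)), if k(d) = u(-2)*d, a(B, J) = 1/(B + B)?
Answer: -198040140/11083463819 ≈ -0.017868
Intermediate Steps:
a(B, J) = 1/(2*B)
u(x) = 1
k(d) = d (k(d) = 1*d = d)
(20468/(-7556) + (k(-10)*(-39) + p(1)))/(-21731 + a(-135, -167)) = (20468/(-7556) + (-10*(-39) + 1))/(-21731 + (½)/(-135)) = (20468*(-1/7556) + (390 + 1))/(-21731 + (½)*(-1/135)) = (-5117/1889 + 391)/(-21731 - 1/270) = 733482/(1889*(-5867371/270)) = (733482/1889)*(-270/5867371) = -198040140/11083463819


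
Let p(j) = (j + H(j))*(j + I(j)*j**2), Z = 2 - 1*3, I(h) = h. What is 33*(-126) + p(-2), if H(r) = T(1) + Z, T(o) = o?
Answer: -4138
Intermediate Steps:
Z = -1 (Z = 2 - 3 = -1)
H(r) = 0 (H(r) = 1 - 1 = 0)
p(j) = j*(j + j**3) (p(j) = (j + 0)*(j + j*j**2) = j*(j + j**3))
33*(-126) + p(-2) = 33*(-126) + ((-2)**2 + (-2)**4) = -4158 + (4 + 16) = -4158 + 20 = -4138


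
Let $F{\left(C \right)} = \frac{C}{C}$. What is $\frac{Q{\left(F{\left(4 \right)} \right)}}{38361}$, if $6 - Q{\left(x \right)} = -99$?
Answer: $\frac{35}{12787} \approx 0.0027372$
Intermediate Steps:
$F{\left(C \right)} = 1$
$Q{\left(x \right)} = 105$ ($Q{\left(x \right)} = 6 - -99 = 6 + 99 = 105$)
$\frac{Q{\left(F{\left(4 \right)} \right)}}{38361} = \frac{105}{38361} = 105 \cdot \frac{1}{38361} = \frac{35}{12787}$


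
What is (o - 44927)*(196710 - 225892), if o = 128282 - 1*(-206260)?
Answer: -8451544930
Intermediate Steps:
o = 334542 (o = 128282 + 206260 = 334542)
(o - 44927)*(196710 - 225892) = (334542 - 44927)*(196710 - 225892) = 289615*(-29182) = -8451544930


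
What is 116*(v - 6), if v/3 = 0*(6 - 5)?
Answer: -696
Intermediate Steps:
v = 0 (v = 3*(0*(6 - 5)) = 3*(0*1) = 3*0 = 0)
116*(v - 6) = 116*(0 - 6) = 116*(-6) = -696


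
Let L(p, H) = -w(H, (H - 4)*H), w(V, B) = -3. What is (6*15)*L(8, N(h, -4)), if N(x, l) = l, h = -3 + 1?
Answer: 270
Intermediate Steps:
h = -2
L(p, H) = 3 (L(p, H) = -1*(-3) = 3)
(6*15)*L(8, N(h, -4)) = (6*15)*3 = 90*3 = 270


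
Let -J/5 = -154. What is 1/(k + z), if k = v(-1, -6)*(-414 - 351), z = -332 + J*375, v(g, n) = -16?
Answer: 1/300658 ≈ 3.3260e-6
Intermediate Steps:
J = 770 (J = -5*(-154) = 770)
z = 288418 (z = -332 + 770*375 = -332 + 288750 = 288418)
k = 12240 (k = -16*(-414 - 351) = -16*(-765) = 12240)
1/(k + z) = 1/(12240 + 288418) = 1/300658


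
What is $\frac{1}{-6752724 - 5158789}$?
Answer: $- \frac{1}{11911513} \approx -8.3952 \cdot 10^{-8}$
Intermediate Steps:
$\frac{1}{-6752724 - 5158789} = \frac{1}{-11911513} = - \frac{1}{11911513}$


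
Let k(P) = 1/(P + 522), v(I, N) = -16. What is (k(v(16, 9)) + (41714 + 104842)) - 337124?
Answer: -96427407/506 ≈ -1.9057e+5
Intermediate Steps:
k(P) = 1/(522 + P)
(k(v(16, 9)) + (41714 + 104842)) - 337124 = (1/(522 - 16) + (41714 + 104842)) - 337124 = (1/506 + 146556) - 337124 = 74157337/506 - 337124 = -96427407/506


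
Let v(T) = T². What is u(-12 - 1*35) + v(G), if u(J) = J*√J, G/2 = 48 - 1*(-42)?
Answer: 32400 - 47*I*√47 ≈ 32400.0 - 322.22*I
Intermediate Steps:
G = 180 (G = 2*(48 - 1*(-42)) = 2*(48 + 42) = 2*90 = 180)
u(J) = J^(3/2)
u(-12 - 1*35) + v(G) = (-12 - 1*35)^(3/2) + 180² = (-12 - 35)^(3/2) + 32400 = (-47)^(3/2) + 32400 = -47*I*√47 + 32400 = 32400 - 47*I*√47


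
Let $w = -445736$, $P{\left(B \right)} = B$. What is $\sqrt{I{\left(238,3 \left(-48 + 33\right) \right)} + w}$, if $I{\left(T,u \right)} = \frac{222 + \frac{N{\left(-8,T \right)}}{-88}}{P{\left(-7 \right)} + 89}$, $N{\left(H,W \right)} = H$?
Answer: $\frac{3 i \sqrt{40294487662}}{902} \approx 667.63 i$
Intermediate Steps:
$I{\left(T,u \right)} = \frac{2443}{902}$ ($I{\left(T,u \right)} = \frac{222 - \frac{8}{-88}}{-7 + 89} = \frac{222 - - \frac{1}{11}}{82} = \left(222 + \frac{1}{11}\right) \frac{1}{82} = \frac{2443}{11} \cdot \frac{1}{82} = \frac{2443}{902}$)
$\sqrt{I{\left(238,3 \left(-48 + 33\right) \right)} + w} = \sqrt{\frac{2443}{902} - 445736} = \sqrt{- \frac{402051429}{902}} = \frac{3 i \sqrt{40294487662}}{902}$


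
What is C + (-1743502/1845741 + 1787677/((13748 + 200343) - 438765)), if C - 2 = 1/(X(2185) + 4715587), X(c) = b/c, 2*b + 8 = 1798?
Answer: -1474402223548060645492/213639140431805237733 ≈ -6.9014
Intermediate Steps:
b = 895 (b = -4 + (½)*1798 = -4 + 899 = 895)
X(c) = 895/c
C = 4121423833/2060711698 (C = 2 + 1/(895/2185 + 4715587) = 2 + 1/(895*(1/2185) + 4715587) = 2 + 1/(179/437 + 4715587) = 2 + 1/(2060711698/437) = 2 + 437/2060711698 = 4121423833/2060711698 ≈ 2.0000)
C + (-1743502/1845741 + 1787677/((13748 + 200343) - 438765)) = 4121423833/2060711698 + (-1743502/1845741 + 1787677/((13748 + 200343) - 438765)) = 4121423833/2060711698 + (-1743502*1/1845741 + 1787677/(214091 - 438765)) = 4121423833/2060711698 + (-1743502/1845741 + 1787677/(-224674)) = 4121423833/2060711698 + (-1743502/1845741 + 1787677*(-1/224674)) = 4121423833/2060711698 + (-1743502/1845741 - 1787677/224674) = 4121423833/2060711698 - 3691308302005/414690013434 = -1474402223548060645492/213639140431805237733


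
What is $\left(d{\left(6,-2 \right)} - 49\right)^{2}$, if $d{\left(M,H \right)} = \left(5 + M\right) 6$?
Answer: $289$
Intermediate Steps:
$d{\left(M,H \right)} = 30 + 6 M$
$\left(d{\left(6,-2 \right)} - 49\right)^{2} = \left(\left(30 + 6 \cdot 6\right) - 49\right)^{2} = \left(\left(30 + 36\right) - 49\right)^{2} = \left(66 - 49\right)^{2} = 17^{2} = 289$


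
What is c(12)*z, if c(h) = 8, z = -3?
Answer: -24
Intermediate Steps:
c(12)*z = 8*(-3) = -24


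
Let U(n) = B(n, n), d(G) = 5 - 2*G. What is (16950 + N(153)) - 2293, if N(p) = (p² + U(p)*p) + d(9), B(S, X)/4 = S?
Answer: 131689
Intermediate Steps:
B(S, X) = 4*S
U(n) = 4*n
N(p) = -13 + 5*p² (N(p) = (p² + (4*p)*p) + (5 - 2*9) = (p² + 4*p²) + (5 - 18) = 5*p² - 13 = -13 + 5*p²)
(16950 + N(153)) - 2293 = (16950 + (-13 + 5*153²)) - 2293 = (16950 + (-13 + 5*23409)) - 2293 = (16950 + (-13 + 117045)) - 2293 = (16950 + 117032) - 2293 = 133982 - 2293 = 131689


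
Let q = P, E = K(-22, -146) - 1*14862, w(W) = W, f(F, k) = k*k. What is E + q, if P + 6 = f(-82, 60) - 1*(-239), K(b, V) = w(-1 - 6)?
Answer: -11036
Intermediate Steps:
f(F, k) = k²
K(b, V) = -7 (K(b, V) = -1 - 6 = -7)
E = -14869 (E = -7 - 1*14862 = -7 - 14862 = -14869)
P = 3833 (P = -6 + (60² - 1*(-239)) = -6 + (3600 + 239) = -6 + 3839 = 3833)
q = 3833
E + q = -14869 + 3833 = -11036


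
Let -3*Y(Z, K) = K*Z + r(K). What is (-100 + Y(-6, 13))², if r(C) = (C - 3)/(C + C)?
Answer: 8357881/1521 ≈ 5495.0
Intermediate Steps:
r(C) = (-3 + C)/(2*C) (r(C) = (-3 + C)/((2*C)) = (-3 + C)*(1/(2*C)) = (-3 + C)/(2*C))
Y(Z, K) = -K*Z/3 - (-3 + K)/(6*K) (Y(Z, K) = -(K*Z + (-3 + K)/(2*K))/3 = -K*Z/3 - (-3 + K)/(6*K))
(-100 + Y(-6, 13))² = (-100 + (⅙)*(3 - 1*13 - 2*(-6)*13²)/13)² = (-100 + (⅙)*(1/13)*(3 - 13 - 2*(-6)*169))² = (-100 + (⅙)*(1/13)*(3 - 13 + 2028))² = (-100 + (⅙)*(1/13)*2018)² = (-100 + 1009/39)² = (-2891/39)² = 8357881/1521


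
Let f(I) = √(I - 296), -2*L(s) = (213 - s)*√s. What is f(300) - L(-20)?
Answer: 2 + 233*I*√5 ≈ 2.0 + 521.0*I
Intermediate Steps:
L(s) = -√s*(213 - s)/2 (L(s) = -(213 - s)*√s/2 = -√s*(213 - s)/2)
f(I) = √(-296 + I)
f(300) - L(-20) = √(-296 + 300) - √(-20)*(-213 - 20)/2 = √4 - 2*I*√5*(-233)/2 = 2 - (-233)*I*√5 = 2 + 233*I*√5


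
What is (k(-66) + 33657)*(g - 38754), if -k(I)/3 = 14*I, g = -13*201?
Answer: -1506958443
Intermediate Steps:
g = -2613
k(I) = -42*I
(k(-66) + 33657)*(g - 38754) = (-42*(-66) + 33657)*(-2613 - 38754) = (2772 + 33657)*(-41367) = 36429*(-41367) = -1506958443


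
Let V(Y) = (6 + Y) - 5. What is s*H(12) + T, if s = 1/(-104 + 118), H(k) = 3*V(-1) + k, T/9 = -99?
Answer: -6231/7 ≈ -890.14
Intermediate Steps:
T = -891 (T = 9*(-99) = -891)
V(Y) = 1 + Y
H(k) = k (H(k) = 3*(1 - 1) + k = 3*0 + k = 0 + k = k)
s = 1/14 ≈ 0.071429
s*H(12) + T = (1/14)*12 - 891 = 6/7 - 891 = -6231/7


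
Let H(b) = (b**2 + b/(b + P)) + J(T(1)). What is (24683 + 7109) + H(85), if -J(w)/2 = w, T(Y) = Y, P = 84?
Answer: 6593620/169 ≈ 39016.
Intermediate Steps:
J(w) = -2*w
H(b) = -2 + b**2 + b/(84 + b) (H(b) = (b**2 + b/(b + 84)) - 2*1 = (b**2 + b/(84 + b)) - 2 = -2 + b**2 + b/(84 + b))
(24683 + 7109) + H(85) = (24683 + 7109) + (-168 + 85**3 - 1*85 + 84*85**2)/(84 + 85) = 31792 + (-168 + 614125 - 85 + 84*7225)/169 = 31792 + (-168 + 614125 - 85 + 606900)/169 = 31792 + (1/169)*1220772 = 31792 + 1220772/169 = 6593620/169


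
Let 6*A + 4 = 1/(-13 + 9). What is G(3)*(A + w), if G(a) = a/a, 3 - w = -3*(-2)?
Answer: -89/24 ≈ -3.7083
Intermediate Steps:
A = -17/24 (A = -⅔ + 1/(6*(-13 + 9)) = -⅔ + (⅙)/(-4) = -⅔ + (⅙)*(-¼) = -⅔ - 1/24 = -17/24 ≈ -0.70833)
w = -3 (w = 3 - (-3)*(-2) = 3 - 1*6 = 3 - 6 = -3)
G(a) = 1
G(3)*(A + w) = 1*(-17/24 - 3) = 1*(-89/24) = -89/24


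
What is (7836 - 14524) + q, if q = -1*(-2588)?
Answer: -4100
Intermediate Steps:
q = 2588
(7836 - 14524) + q = (7836 - 14524) + 2588 = -6688 + 2588 = -4100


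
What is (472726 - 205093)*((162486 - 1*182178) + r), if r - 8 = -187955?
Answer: -55571048487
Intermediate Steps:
r = -187947 (r = 8 - 187955 = -187947)
(472726 - 205093)*((162486 - 1*182178) + r) = (472726 - 205093)*((162486 - 1*182178) - 187947) = 267633*((162486 - 182178) - 187947) = 267633*(-19692 - 187947) = 267633*(-207639) = -55571048487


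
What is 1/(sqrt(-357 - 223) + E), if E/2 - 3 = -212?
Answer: -209/87652 - I*sqrt(145)/87652 ≈ -0.0023844 - 0.00013738*I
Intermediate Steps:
E = -418 (E = 6 + 2*(-212) = 6 - 424 = -418)
1/(sqrt(-357 - 223) + E) = 1/(sqrt(-357 - 223) - 418) = 1/(sqrt(-580) - 418) = 1/(2*I*sqrt(145) - 418) = 1/(-418 + 2*I*sqrt(145))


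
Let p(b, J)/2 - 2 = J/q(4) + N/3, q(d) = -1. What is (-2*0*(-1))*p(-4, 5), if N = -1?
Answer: 0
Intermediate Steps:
p(b, J) = 10/3 - 2*J (p(b, J) = 4 + 2*(J/(-1) - 1/3) = 4 + 2*(J*(-1) - 1*⅓) = 4 + 2*(-J - ⅓) = 4 + 2*(-⅓ - J) = 4 + (-⅔ - 2*J) = 10/3 - 2*J)
(-2*0*(-1))*p(-4, 5) = (-2*0*(-1))*(10/3 - 2*5) = (-0*(-1))*(10/3 - 10) = -1*0*(-20/3) = 0*(-20/3) = 0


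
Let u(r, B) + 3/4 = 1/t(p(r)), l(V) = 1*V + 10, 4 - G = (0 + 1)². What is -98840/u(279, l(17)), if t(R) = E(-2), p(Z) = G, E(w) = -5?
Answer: 1976800/19 ≈ 1.0404e+5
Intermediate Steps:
G = 3 (G = 4 - (0 + 1)² = 4 - 1*1² = 4 - 1*1 = 4 - 1 = 3)
p(Z) = 3
t(R) = -5
l(V) = 10 + V (l(V) = V + 10 = 10 + V)
u(r, B) = -19/20 (u(r, B) = -¾ + 1/(-5) = -¾ - ⅕ = -19/20)
-98840/u(279, l(17)) = -98840/(-19/20) = -98840*(-20/19) = 1976800/19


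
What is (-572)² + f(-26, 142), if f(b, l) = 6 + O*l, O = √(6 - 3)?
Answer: 327190 + 142*√3 ≈ 3.2744e+5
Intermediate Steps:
O = √3 ≈ 1.7320
f(b, l) = 6 + l*√3 (f(b, l) = 6 + √3*l = 6 + l*√3)
(-572)² + f(-26, 142) = (-572)² + (6 + 142*√3) = 327184 + (6 + 142*√3) = 327190 + 142*√3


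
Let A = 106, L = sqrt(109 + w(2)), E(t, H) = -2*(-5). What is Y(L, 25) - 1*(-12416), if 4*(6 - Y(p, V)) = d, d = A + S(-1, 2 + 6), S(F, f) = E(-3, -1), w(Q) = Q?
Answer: 12393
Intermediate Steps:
E(t, H) = 10
L = sqrt(111) (L = sqrt(109 + 2) = sqrt(111) ≈ 10.536)
S(F, f) = 10
d = 116 (d = 106 + 10 = 116)
Y(p, V) = -23 (Y(p, V) = 6 - 1/4*116 = 6 - 29 = -23)
Y(L, 25) - 1*(-12416) = -23 - 1*(-12416) = -23 + 12416 = 12393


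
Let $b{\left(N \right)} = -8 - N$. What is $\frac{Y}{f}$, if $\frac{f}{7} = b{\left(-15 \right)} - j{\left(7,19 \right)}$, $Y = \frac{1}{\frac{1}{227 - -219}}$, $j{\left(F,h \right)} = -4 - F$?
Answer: $\frac{223}{63} \approx 3.5397$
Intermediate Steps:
$Y = 446$ ($Y = \frac{1}{\frac{1}{227 + 219}} = \frac{1}{\frac{1}{446}} = 446$)
$f = 126$ ($f = 7 \left(\left(-8 - -15\right) - \left(-4 - 7\right)\right) = 7 \left(\left(-8 + 15\right) - \left(-4 - 7\right)\right) = 7 \left(7 - -11\right) = 7 \left(7 + 11\right) = 7 \cdot 18 = 126$)
$\frac{Y}{f} = \frac{446}{126} = 446 \cdot \frac{1}{126} = \frac{223}{63}$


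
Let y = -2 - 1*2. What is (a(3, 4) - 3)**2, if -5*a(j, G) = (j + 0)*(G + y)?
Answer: 9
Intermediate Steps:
y = -4 (y = -2 - 2 = -4)
a(j, G) = -j*(-4 + G)/5 (a(j, G) = -(j + 0)*(G - 4)/5 = -j*(-4 + G)/5)
(a(3, 4) - 3)**2 = ((1/5)*3*(4 - 1*4) - 3)**2 = ((1/5)*3*(4 - 4) - 3)**2 = ((1/5)*3*0 - 3)**2 = (0 - 3)**2 = (-3)**2 = 9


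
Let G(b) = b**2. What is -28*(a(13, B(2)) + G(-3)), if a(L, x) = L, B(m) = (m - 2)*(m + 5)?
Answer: -616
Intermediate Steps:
B(m) = (-2 + m)*(5 + m)
-28*(a(13, B(2)) + G(-3)) = -28*(13 + (-3)**2) = -28*(13 + 9) = -28*22 = -616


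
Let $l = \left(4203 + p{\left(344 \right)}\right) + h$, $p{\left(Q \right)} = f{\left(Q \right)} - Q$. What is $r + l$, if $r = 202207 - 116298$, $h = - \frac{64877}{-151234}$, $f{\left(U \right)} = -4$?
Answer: $\frac{13575433653}{151234} \approx 89764.0$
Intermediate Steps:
$h = \frac{64877}{151234}$ ($h = \left(-64877\right) \left(- \frac{1}{151234}\right) = \frac{64877}{151234} \approx 0.42898$)
$p{\left(Q \right)} = -4 - Q$
$l = \frac{583071947}{151234}$ ($l = \left(4203 - 348\right) + \frac{64877}{151234} = 3855 + \frac{64877}{151234} = \frac{583071947}{151234} \approx 3855.4$)
$r = 85909$
$r + l = 85909 + \frac{583071947}{151234} = \frac{13575433653}{151234}$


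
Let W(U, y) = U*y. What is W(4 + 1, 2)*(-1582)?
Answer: -15820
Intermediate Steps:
W(4 + 1, 2)*(-1582) = ((4 + 1)*2)*(-1582) = (5*2)*(-1582) = 10*(-1582) = -15820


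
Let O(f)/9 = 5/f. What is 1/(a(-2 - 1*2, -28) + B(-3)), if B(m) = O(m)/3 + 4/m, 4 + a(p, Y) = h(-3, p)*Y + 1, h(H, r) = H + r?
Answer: 3/560 ≈ 0.0053571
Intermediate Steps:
O(f) = 45/f (O(f) = 9*(5/f) = 45/f)
a(p, Y) = -3 + Y*(-3 + p) (a(p, Y) = -4 + ((-3 + p)*Y + 1) = -4 + (Y*(-3 + p) + 1) = -4 + (1 + Y*(-3 + p)) = -3 + Y*(-3 + p))
B(m) = 19/m (B(m) = (45/m)/3 + 4/m = (45/m)*(⅓) + 4/m = 15/m + 4/m = 19/m)
1/(a(-2 - 1*2, -28) + B(-3)) = 1/((-3 - 28*(-3 + (-2 - 1*2))) + 19/(-3)) = 1/((-3 - 28*(-3 + (-2 - 2))) + 19*(-⅓)) = 1/((-3 - 28*(-3 - 4)) - 19/3) = 1/((-3 - 28*(-7)) - 19/3) = 1/((-3 + 196) - 19/3) = 1/(193 - 19/3) = 1/(560/3) = 3/560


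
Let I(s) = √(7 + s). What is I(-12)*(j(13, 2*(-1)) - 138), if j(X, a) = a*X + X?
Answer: -151*I*√5 ≈ -337.65*I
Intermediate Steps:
j(X, a) = X + X*a (j(X, a) = X*a + X = X + X*a)
I(-12)*(j(13, 2*(-1)) - 138) = √(7 - 12)*(13*(1 + 2*(-1)) - 138) = √(-5)*(13*(1 - 2) - 138) = (I*√5)*(13*(-1) - 138) = (I*√5)*(-13 - 138) = (I*√5)*(-151) = -151*I*√5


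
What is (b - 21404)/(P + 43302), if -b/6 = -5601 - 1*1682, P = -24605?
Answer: 22294/18697 ≈ 1.1924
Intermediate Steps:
b = 43698 (b = -6*(-5601 - 1*1682) = -6*(-5601 - 1682) = -6*(-7283) = 43698)
(b - 21404)/(P + 43302) = (43698 - 21404)/(-24605 + 43302) = 22294/18697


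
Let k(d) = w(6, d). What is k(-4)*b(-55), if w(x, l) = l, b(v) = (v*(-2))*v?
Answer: 24200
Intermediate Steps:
b(v) = -2*v² (b(v) = (-2*v)*v = -2*v²)
k(d) = d
k(-4)*b(-55) = -(-8)*(-55)² = -(-8)*3025 = -4*(-6050) = 24200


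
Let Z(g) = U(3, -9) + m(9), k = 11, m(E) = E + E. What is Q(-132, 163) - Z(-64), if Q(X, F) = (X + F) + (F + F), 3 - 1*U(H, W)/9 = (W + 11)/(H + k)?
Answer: 2193/7 ≈ 313.29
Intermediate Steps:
m(E) = 2*E
U(H, W) = 27 - 9*(11 + W)/(11 + H) (U(H, W) = 27 - 9*(W + 11)/(H + 11) = 27 - 9*(11 + W)/(11 + H))
Z(g) = 306/7 (Z(g) = 9*(22 - 1*(-9) + 3*3)/(11 + 3) + 2*9 = 9*(22 + 9 + 9)/14 + 18 = 9*(1/14)*40 + 18 = 180/7 + 18 = 306/7)
Q(X, F) = X + 3*F (Q(X, F) = (F + X) + 2*F = X + 3*F)
Q(-132, 163) - Z(-64) = (-132 + 3*163) - 1*306/7 = (-132 + 489) - 306/7 = 357 - 306/7 = 2193/7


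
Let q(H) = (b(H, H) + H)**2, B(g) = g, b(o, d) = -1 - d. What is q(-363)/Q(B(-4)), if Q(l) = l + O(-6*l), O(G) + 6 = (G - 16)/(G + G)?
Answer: -6/59 ≈ -0.10169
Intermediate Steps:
O(G) = -6 + (-16 + G)/(2*G) (O(G) = -6 + (G - 16)/(G + G) = -6 + (-16 + G)/((2*G)) = -6 + (-16 + G)*(1/(2*G)) = -6 + (-16 + G)/(2*G))
q(H) = 1 (q(H) = ((-1 - H) + H)**2 = (-1)**2 = 1)
Q(l) = -11/2 + l + 4/(3*l) (Q(l) = l + (-11/2 - 8*(-1/(6*l))) = l + (-11/2 - (-4)/(3*l)) = l + (-11/2 + 4/(3*l)) = -11/2 + l + 4/(3*l))
q(-363)/Q(B(-4)) = 1/(-11/2 - 4 + (4/3)/(-4)) = 1/(-11/2 - 4 + (4/3)*(-1/4)) = 1/(-11/2 - 4 - 1/3) = 1/(-59/6) = 1*(-6/59) = -6/59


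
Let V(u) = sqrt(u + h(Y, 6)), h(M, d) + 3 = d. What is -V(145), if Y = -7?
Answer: -2*sqrt(37) ≈ -12.166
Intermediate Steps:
h(M, d) = -3 + d
V(u) = sqrt(3 + u) (V(u) = sqrt(u + (-3 + 6)) = sqrt(u + 3) = sqrt(3 + u))
-V(145) = -sqrt(3 + 145) = -sqrt(148) = -2*sqrt(37)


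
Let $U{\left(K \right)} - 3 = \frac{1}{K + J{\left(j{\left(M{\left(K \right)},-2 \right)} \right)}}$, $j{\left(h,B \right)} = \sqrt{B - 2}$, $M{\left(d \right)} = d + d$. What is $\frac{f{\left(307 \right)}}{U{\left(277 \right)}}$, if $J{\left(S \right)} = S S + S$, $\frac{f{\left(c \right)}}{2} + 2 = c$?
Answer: $\frac{34140480}{168109} + \frac{305 i}{168109} \approx 203.09 + 0.0018143 i$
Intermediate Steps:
$M{\left(d \right)} = 2 d$
$f{\left(c \right)} = -4 + 2 c$
$j{\left(h,B \right)} = \sqrt{-2 + B}$
$J{\left(S \right)} = S + S^{2}$ ($J{\left(S \right)} = S^{2} + S = S + S^{2}$)
$U{\left(K \right)} = 3 + \frac{1}{K + 2 i \left(1 + 2 i\right)}$ ($U{\left(K \right)} = 3 + \frac{1}{K + \sqrt{-2 - 2} \left(1 + \sqrt{-2 - 2}\right)} = 3 + \frac{1}{K + \sqrt{-4} \left(1 + \sqrt{-4}\right)} = 3 + \frac{1}{K + 2 i \left(1 + 2 i\right)}$)
$\frac{f{\left(307 \right)}}{U{\left(277 \right)}} = \frac{-4 + 2 \cdot 307}{\frac{1}{-4 + 277 + 2 i} \left(-11 + 3 \cdot 277 + 6 i\right)} = \frac{-4 + 614}{\frac{1}{273 + 2 i} \left(-11 + 831 + 6 i\right)} = \frac{610}{\frac{273 - 2 i}{74533} \left(820 + 6 i\right)} = \frac{610}{\frac{1}{74533} \left(273 - 2 i\right) \left(820 + 6 i\right)} = 610 \frac{\left(273 + 2 i\right) \left(820 - 6 i\right)}{672436} = \frac{305 \left(273 + 2 i\right) \left(820 - 6 i\right)}{336218}$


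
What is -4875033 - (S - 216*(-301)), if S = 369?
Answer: -4940418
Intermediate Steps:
-4875033 - (S - 216*(-301)) = -4875033 - (369 - 216*(-301)) = -4875033 - (369 + 65016) = -4875033 - 1*65385 = -4875033 - 65385 = -4940418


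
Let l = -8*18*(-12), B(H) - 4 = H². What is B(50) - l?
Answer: 776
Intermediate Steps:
B(H) = 4 + H²
l = 1728 (l = -144*(-12) = 1728)
B(50) - l = (4 + 50²) - 1*1728 = (4 + 2500) - 1728 = 2504 - 1728 = 776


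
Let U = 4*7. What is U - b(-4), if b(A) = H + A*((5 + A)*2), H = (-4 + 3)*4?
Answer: 40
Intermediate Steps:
H = -4 (H = -1*4 = -4)
b(A) = -4 + A*(10 + 2*A) (b(A) = -4 + A*((5 + A)*2) = -4 + A*(10 + 2*A))
U = 28
U - b(-4) = 28 - (-4 + 2*(-4)² + 10*(-4)) = 28 - (-4 + 2*16 - 40) = 28 - (-4 + 32 - 40) = 28 - 1*(-12) = 28 + 12 = 40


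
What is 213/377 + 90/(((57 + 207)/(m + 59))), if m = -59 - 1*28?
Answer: -37242/4147 ≈ -8.9805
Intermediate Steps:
m = -87 (m = -59 - 28 = -87)
213/377 + 90/(((57 + 207)/(m + 59))) = 213/377 + 90/(((57 + 207)/(-87 + 59))) = 213*(1/377) + 90/((264/(-28))) = 213/377 + 90/((264*(-1/28))) = 213/377 + 90/(-66/7) = 213/377 + 90*(-7/66) = 213/377 - 105/11 = -37242/4147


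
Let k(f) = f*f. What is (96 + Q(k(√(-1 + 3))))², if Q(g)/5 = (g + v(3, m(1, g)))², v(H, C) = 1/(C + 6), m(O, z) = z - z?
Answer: 18498601/1296 ≈ 14274.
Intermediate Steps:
m(O, z) = 0
k(f) = f²
v(H, C) = 1/(6 + C)
Q(g) = 5*(⅙ + g)² (Q(g) = 5*(g + 1/(6 + 0))² = 5*(g + 1/6)² = 5*(g + ⅙)² = 5*(⅙ + g)²)
(96 + Q(k(√(-1 + 3))))² = (96 + 5*(1 + 6*(√(-1 + 3))²)²/36)² = (96 + 5*(1 + 6*(√2)²)²/36)² = (96 + 5*(1 + 6*2)²/36)² = (96 + 5*(1 + 12)²/36)² = (96 + (5/36)*13²)² = (96 + (5/36)*169)² = (96 + 845/36)² = (4301/36)² = 18498601/1296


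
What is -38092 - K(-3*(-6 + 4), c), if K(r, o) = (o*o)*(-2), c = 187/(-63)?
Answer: -151117210/3969 ≈ -38074.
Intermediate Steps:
c = -187/63 (c = 187*(-1/63) = -187/63 ≈ -2.9683)
K(r, o) = -2*o² (K(r, o) = o²*(-2) = -2*o²)
-38092 - K(-3*(-6 + 4), c) = -38092 - (-2)*(-187/63)² = -38092 - (-2)*34969/3969 = -38092 - 1*(-69938/3969) = -38092 + 69938/3969 = -151117210/3969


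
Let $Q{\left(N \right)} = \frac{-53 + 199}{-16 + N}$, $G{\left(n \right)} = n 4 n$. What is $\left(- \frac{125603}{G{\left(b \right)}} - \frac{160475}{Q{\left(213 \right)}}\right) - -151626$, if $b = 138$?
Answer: $- \frac{15692951077}{241776} \approx -64907.0$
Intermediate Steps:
$G{\left(n \right)} = 4 n^{2}$ ($G{\left(n \right)} = 4 n n = 4 n^{2}$)
$Q{\left(N \right)} = \frac{146}{-16 + N}$
$\left(- \frac{125603}{G{\left(b \right)}} - \frac{160475}{Q{\left(213 \right)}}\right) - -151626 = \left(- \frac{125603}{4 \cdot 138^{2}} - \frac{160475}{146 \frac{1}{-16 + 213}}\right) - -151626 = \left(- \frac{125603}{4 \cdot 19044} - \frac{160475}{146 \cdot \frac{1}{197}}\right) + 151626 = \left(- \frac{125603}{76176} - \frac{160475}{146 \cdot \frac{1}{197}}\right) + 151626 = \left(\left(-125603\right) \frac{1}{76176} - \frac{160475}{\frac{146}{197}}\right) + 151626 = \left(- \frac{5461}{3312} - \frac{31613575}{146}\right) + 151626 = - \frac{52352478853}{241776} + 151626 = - \frac{15692951077}{241776}$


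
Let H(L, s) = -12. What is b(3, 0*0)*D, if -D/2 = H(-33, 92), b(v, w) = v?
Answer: 72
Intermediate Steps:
D = 24 (D = -2*(-12) = 24)
b(3, 0*0)*D = 3*24 = 72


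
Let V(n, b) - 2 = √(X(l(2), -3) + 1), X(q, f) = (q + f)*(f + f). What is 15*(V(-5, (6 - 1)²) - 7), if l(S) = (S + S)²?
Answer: -75 + 15*I*√77 ≈ -75.0 + 131.62*I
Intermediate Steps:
l(S) = 4*S² (l(S) = (2*S)² = 4*S²)
X(q, f) = 2*f*(f + q) (X(q, f) = (f + q)*(2*f) = 2*f*(f + q))
V(n, b) = 2 + I*√77 (V(n, b) = 2 + √(2*(-3)*(-3 + 4*2²) + 1) = 2 + √(2*(-3)*(-3 + 4*4) + 1) = 2 + √(2*(-3)*(-3 + 16) + 1) = 2 + √(2*(-3)*13 + 1) = 2 + √(-78 + 1) = 2 + √(-77) = 2 + I*√77)
15*(V(-5, (6 - 1)²) - 7) = 15*((2 + I*√77) - 7) = 15*(-5 + I*√77) = -75 + 15*I*√77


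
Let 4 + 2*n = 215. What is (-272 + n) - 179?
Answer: -691/2 ≈ -345.50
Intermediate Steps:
n = 211/2 (n = -2 + (1/2)*215 = -2 + 215/2 = 211/2 ≈ 105.50)
(-272 + n) - 179 = (-272 + 211/2) - 179 = -333/2 - 179 = -691/2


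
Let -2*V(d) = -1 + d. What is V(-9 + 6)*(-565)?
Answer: -1130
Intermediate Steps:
V(d) = ½ - d/2 (V(d) = -(-1 + d)/2 = ½ - d/2)
V(-9 + 6)*(-565) = (½ - (-9 + 6)/2)*(-565) = (½ - ½*(-3))*(-565) = (½ + 3/2)*(-565) = 2*(-565) = -1130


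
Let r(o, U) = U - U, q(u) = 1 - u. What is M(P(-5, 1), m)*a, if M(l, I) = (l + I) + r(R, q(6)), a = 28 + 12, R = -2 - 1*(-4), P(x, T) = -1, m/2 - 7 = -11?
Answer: -360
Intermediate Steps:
m = -8 (m = 14 + 2*(-11) = 14 - 22 = -8)
R = 2 (R = -2 + 4 = 2)
r(o, U) = 0
a = 40
M(l, I) = I + l (M(l, I) = (l + I) + 0 = (I + l) + 0 = I + l)
M(P(-5, 1), m)*a = (-8 - 1)*40 = -9*40 = -360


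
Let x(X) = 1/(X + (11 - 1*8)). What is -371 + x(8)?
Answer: -4080/11 ≈ -370.91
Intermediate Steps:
x(X) = 1/(3 + X) (x(X) = 1/(X + (11 - 8)) = 1/(X + 3) = 1/(3 + X))
-371 + x(8) = -371 + 1/(3 + 8) = -371 + 1/11 = -4080/11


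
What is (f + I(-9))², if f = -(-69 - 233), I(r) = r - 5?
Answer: 82944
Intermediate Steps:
I(r) = -5 + r
f = 302 (f = -1*(-302) = 302)
(f + I(-9))² = (302 + (-5 - 9))² = (302 - 14)² = 288² = 82944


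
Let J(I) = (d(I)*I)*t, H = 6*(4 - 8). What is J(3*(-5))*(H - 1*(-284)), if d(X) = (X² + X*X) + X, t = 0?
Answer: 0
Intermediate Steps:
H = -24 (H = 6*(-4) = -24)
d(X) = X + 2*X² (d(X) = (X² + X²) + X = 2*X² + X = X + 2*X²)
J(I) = 0 (J(I) = ((I*(1 + 2*I))*I)*0 = (I²*(1 + 2*I))*0 = 0)
J(3*(-5))*(H - 1*(-284)) = 0*(-24 - 1*(-284)) = 0*(-24 + 284) = 0*260 = 0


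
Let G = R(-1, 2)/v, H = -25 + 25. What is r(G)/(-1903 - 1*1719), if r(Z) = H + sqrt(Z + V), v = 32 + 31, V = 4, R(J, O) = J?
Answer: -sqrt(1757)/76062 ≈ -0.00055108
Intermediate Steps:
v = 63
H = 0
G = -1/63 ≈ -0.015873
r(Z) = sqrt(4 + Z) (r(Z) = 0 + sqrt(Z + 4) = 0 + sqrt(4 + Z) = sqrt(4 + Z))
r(G)/(-1903 - 1*1719) = sqrt(4 - 1/63)/(-1903 - 1*1719) = sqrt(251/63)/(-1903 - 1719) = (sqrt(1757)/21)/(-3622) = (sqrt(1757)/21)*(-1/3622) = -sqrt(1757)/76062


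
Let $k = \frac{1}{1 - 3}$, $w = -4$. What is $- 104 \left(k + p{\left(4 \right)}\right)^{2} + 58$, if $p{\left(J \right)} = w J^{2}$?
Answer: $-432608$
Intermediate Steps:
$k = - \frac{1}{2}$ ($k = \frac{1}{-2} = - \frac{1}{2} \approx -0.5$)
$p{\left(J \right)} = - 4 J^{2}$
$- 104 \left(k + p{\left(4 \right)}\right)^{2} + 58 = - 104 \left(- \frac{1}{2} - 4 \cdot 4^{2}\right)^{2} + 58 = - 104 \left(- \frac{1}{2} - 64\right)^{2} + 58 = - 104 \left(- \frac{129}{2}\right)^{2} + 58 = \left(-104\right) \frac{16641}{4} + 58 = -432666 + 58 = -432608$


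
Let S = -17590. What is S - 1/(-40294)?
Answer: -708771459/40294 ≈ -17590.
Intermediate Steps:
S - 1/(-40294) = -17590 - 1/(-40294) = -17590 - 1*(-1/40294) = -17590 + 1/40294 = -708771459/40294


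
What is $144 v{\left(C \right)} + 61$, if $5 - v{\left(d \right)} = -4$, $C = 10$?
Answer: $1357$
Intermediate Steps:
$v{\left(d \right)} = 9$ ($v{\left(d \right)} = 5 - -4 = 5 + 4 = 9$)
$144 v{\left(C \right)} + 61 = 144 \cdot 9 + 61 = 1296 + 61 = 1357$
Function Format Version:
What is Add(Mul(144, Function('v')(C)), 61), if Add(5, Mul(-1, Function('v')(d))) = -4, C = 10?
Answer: 1357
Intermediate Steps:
Function('v')(d) = 9 (Function('v')(d) = Add(5, Mul(-1, -4)) = Add(5, 4) = 9)
Add(Mul(144, Function('v')(C)), 61) = Add(Mul(144, 9), 61) = Add(1296, 61) = 1357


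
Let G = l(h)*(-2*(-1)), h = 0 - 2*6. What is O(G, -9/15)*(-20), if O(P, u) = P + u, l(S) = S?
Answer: 492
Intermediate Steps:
h = -12 (h = 0 - 12 = -12)
G = -24 (G = -(-24)*(-1) = -12*2 = -24)
O(G, -9/15)*(-20) = (-24 - 9/15)*(-20) = (-24 - 9*1/15)*(-20) = (-24 - ⅗)*(-20) = -123/5*(-20) = 492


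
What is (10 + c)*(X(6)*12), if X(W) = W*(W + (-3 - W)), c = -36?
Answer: 5616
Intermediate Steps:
X(W) = -3*W (X(W) = W*(-3) = -3*W)
(10 + c)*(X(6)*12) = (10 - 36)*(-3*6*12) = -(-468)*12 = -26*(-216) = 5616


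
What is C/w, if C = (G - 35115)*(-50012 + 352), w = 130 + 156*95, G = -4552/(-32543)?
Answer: 436527785126/3742445 ≈ 1.1664e+5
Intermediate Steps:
G = 4552/32543 (G = -4552*(-1/32543) = 4552/32543 ≈ 0.13988)
w = 14950 (w = 130 + 14820 = 14950)
C = 56748612066380/32543 (C = (4552/32543 - 35115)*(-50012 + 352) = -1142742893/32543*(-49660) = 56748612066380/32543 ≈ 1.7438e+9)
C/w = (56748612066380/32543)/14950 = (56748612066380/32543)*(1/14950) = 436527785126/3742445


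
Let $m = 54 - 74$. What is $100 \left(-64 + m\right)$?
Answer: $-8400$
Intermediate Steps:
$m = -20$ ($m = 54 - 74 = -20$)
$100 \left(-64 + m\right) = 100 \left(-64 - 20\right) = 100 \left(-84\right) = -8400$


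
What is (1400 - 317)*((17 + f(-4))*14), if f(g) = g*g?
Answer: 500346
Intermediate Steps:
f(g) = g²
(1400 - 317)*((17 + f(-4))*14) = (1400 - 317)*((17 + (-4)²)*14) = 1083*((17 + 16)*14) = 1083*(33*14) = 1083*462 = 500346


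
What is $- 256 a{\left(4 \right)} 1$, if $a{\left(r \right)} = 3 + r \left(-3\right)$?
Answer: $2304$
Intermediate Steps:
$a{\left(r \right)} = 3 - 3 r$
$- 256 a{\left(4 \right)} 1 = - 256 \left(3 - 12\right) 1 = - 256 \left(\left(-9\right) 1\right) = \left(-256\right) \left(-9\right) = 2304$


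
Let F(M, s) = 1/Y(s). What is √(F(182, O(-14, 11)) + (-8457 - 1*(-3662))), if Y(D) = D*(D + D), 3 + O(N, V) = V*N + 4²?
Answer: I*√381317578/282 ≈ 69.246*I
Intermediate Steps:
O(N, V) = 13 + N*V (O(N, V) = -3 + (V*N + 4²) = -3 + (N*V + 16) = -3 + (16 + N*V) = 13 + N*V)
Y(D) = 2*D² (Y(D) = D*(2*D) = 2*D²)
F(M, s) = 1/(2*s²)
√(F(182, O(-14, 11)) + (-8457 - 1*(-3662))) = √(1/(2*(13 - 14*11)²) + (-8457 - 1*(-3662))) = √(1/(2*(13 - 154)²) + (-8457 + 3662)) = √((½)/(-141)² - 4795) = √((½)*(1/19881) - 4795) = √(1/39762 - 4795) = √(-190658789/39762) = I*√381317578/282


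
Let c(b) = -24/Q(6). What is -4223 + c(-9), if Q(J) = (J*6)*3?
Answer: -38009/9 ≈ -4223.2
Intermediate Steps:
Q(J) = 18*J (Q(J) = (6*J)*3 = 18*J)
c(b) = -2/9 (c(b) = -24/(18*6) = -24/108 = -24*1/108 = -2/9)
-4223 + c(-9) = -4223 - 2/9 = -38009/9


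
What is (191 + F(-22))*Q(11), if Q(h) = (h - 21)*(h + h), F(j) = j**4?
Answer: -51578340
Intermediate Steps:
Q(h) = 2*h*(-21 + h) (Q(h) = (-21 + h)*(2*h) = 2*h*(-21 + h))
(191 + F(-22))*Q(11) = (191 + (-22)**4)*(2*11*(-21 + 11)) = (191 + 234256)*(2*11*(-10)) = 234447*(-220) = -51578340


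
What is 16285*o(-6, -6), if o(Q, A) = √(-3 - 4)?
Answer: 16285*I*√7 ≈ 43086.0*I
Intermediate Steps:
o(Q, A) = I*√7 (o(Q, A) = √(-7) = I*√7)
16285*o(-6, -6) = 16285*(I*√7) = 16285*I*√7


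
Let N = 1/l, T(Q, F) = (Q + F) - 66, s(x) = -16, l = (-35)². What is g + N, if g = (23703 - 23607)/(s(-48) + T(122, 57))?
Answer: 117697/118825 ≈ 0.99051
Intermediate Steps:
l = 1225
T(Q, F) = -66 + F + Q (T(Q, F) = (F + Q) - 66 = -66 + F + Q)
N = 1/1225 ≈ 0.00081633
g = 96/97 (g = (23703 - 23607)/(-16 + (-66 + 57 + 122)) = 96/(-16 + 113) = 96/97 ≈ 0.98969)
g + N = 96/97 + 1/1225 = 117697/118825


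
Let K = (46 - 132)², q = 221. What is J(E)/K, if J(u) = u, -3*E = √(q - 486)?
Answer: -I*√265/22188 ≈ -0.00073368*I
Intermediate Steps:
K = 7396 (K = (-86)² = 7396)
E = -I*√265/3 (E = -√(221 - 486)/3 = -I*√265/3 ≈ -5.4263*I)
J(E)/K = -I*√265/3/7396 = -I*√265/3*(1/7396) = -I*√265/22188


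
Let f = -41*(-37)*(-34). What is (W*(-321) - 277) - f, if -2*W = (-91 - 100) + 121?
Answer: 40066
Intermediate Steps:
f = -51578 (f = 1517*(-34) = -51578)
W = 35 (W = -((-91 - 100) + 121)/2 = -(-191 + 121)/2 = -½*(-70) = 35)
(W*(-321) - 277) - f = (35*(-321) - 277) - 1*(-51578) = (-11235 - 277) + 51578 = -11512 + 51578 = 40066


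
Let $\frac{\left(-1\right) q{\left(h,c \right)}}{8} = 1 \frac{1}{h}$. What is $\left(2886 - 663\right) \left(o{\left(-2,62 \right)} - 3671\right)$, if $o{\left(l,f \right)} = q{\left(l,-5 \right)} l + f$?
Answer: $-8040591$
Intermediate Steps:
$q{\left(h,c \right)} = - \frac{8}{h}$ ($q{\left(h,c \right)} = - 8 \cdot 1 \frac{1}{h} = - \frac{8}{h}$)
$o{\left(l,f \right)} = -8 + f$ ($o{\left(l,f \right)} = - \frac{8}{l} l + f = -8 + f$)
$\left(2886 - 663\right) \left(o{\left(-2,62 \right)} - 3671\right) = \left(2886 - 663\right) \left(\left(-8 + 62\right) - 3671\right) = 2223 \left(54 - 3671\right) = 2223 \left(-3617\right) = -8040591$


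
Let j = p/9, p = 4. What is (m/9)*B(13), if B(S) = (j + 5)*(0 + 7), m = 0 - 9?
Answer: -343/9 ≈ -38.111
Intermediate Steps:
j = 4/9 ≈ 0.44444
m = -9
B(S) = 343/9 (B(S) = (4/9 + 5)*(0 + 7) = (49/9)*7 = 343/9)
(m/9)*B(13) = -9/9*(343/9) = -9*⅑*(343/9) = -1*343/9 = -343/9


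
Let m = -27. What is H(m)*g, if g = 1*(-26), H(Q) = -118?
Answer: 3068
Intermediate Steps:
g = -26
H(m)*g = -118*(-26) = 3068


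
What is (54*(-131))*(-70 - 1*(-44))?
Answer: 183924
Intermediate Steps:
(54*(-131))*(-70 - 1*(-44)) = -7074*(-70 + 44) = -7074*(-26) = 183924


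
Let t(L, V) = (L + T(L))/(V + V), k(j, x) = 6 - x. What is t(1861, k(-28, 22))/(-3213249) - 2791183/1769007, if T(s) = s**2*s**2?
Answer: 3536371805063436695/30316053193296 ≈ 1.1665e+5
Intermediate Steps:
T(s) = s**4
t(L, V) = (L + L**4)/(2*V) (t(L, V) = (L + L**4)/(V + V) = (L + L**4)/((2*V)) = (L + L**4)*(1/(2*V)) = (L + L**4)/(2*V))
t(1861, k(-28, 22))/(-3213249) - 2791183/1769007 = ((1861 + 1861**4)/(2*(6 - 1*22)))/(-3213249) - 2791183/1769007 = ((1861 + 11994592349041)/(2*(6 - 22)))*(-1/3213249) - 2791183*1/1769007 = ((1/2)*11994592350902/(-16))*(-1/3213249) - 2791183/1769007 = ((1/2)*(-1/16)*11994592350902)*(-1/3213249) - 2791183/1769007 = -5997296175451/16*(-1/3213249) - 2791183/1769007 = 5997296175451/51411984 - 2791183/1769007 = 3536371805063436695/30316053193296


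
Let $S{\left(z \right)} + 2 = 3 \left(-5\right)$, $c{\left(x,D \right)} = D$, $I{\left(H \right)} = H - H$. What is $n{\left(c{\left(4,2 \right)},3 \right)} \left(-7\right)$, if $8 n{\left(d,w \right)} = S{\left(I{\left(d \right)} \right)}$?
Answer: $\frac{119}{8} \approx 14.875$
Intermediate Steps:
$I{\left(H \right)} = 0$
$S{\left(z \right)} = -17$ ($S{\left(z \right)} = -2 + 3 \left(-5\right) = -2 - 15 = -17$)
$n{\left(d,w \right)} = - \frac{17}{8}$ ($n{\left(d,w \right)} = \frac{1}{8} \left(-17\right) = - \frac{17}{8}$)
$n{\left(c{\left(4,2 \right)},3 \right)} \left(-7\right) = \left(- \frac{17}{8}\right) \left(-7\right) = \frac{119}{8}$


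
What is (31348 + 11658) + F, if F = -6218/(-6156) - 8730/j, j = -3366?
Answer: 24755725729/575586 ≈ 43010.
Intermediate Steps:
F = 2074213/575586 (F = -6218/(-6156) - 8730/(-3366) = -6218*(-1/6156) - 8730*(-1/3366) = 3109/3078 + 485/187 = 2074213/575586 ≈ 3.6037)
(31348 + 11658) + F = (31348 + 11658) + 2074213/575586 = 43006 + 2074213/575586 = 24755725729/575586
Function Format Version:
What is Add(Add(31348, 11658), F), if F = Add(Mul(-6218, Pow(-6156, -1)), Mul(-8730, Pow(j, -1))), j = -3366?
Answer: Rational(24755725729, 575586) ≈ 43010.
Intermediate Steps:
F = Rational(2074213, 575586) (F = Add(Mul(-6218, Pow(-6156, -1)), Mul(-8730, Pow(-3366, -1))) = Add(Mul(-6218, Rational(-1, 6156)), Mul(-8730, Rational(-1, 3366))) = Add(Rational(3109, 3078), Rational(485, 187)) = Rational(2074213, 575586) ≈ 3.6037)
Add(Add(31348, 11658), F) = Add(Add(31348, 11658), Rational(2074213, 575586)) = Add(43006, Rational(2074213, 575586)) = Rational(24755725729, 575586)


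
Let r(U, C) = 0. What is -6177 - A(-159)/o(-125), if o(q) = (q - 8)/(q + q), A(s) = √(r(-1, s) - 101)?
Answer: -6177 - 250*I*√101/133 ≈ -6177.0 - 18.891*I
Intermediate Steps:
A(s) = I*√101 (A(s) = √(0 - 101) = √(-101) = I*√101)
o(q) = (-8 + q)/(2*q) (o(q) = (-8 + q)/((2*q)) = (-8 + q)*(1/(2*q)) = (-8 + q)/(2*q))
-6177 - A(-159)/o(-125) = -6177 - I*√101/((½)*(-8 - 125)/(-125)) = -6177 - I*√101/((½)*(-1/125)*(-133)) = -6177 - I*√101/133/250 = -6177 - I*√101*250/133 = -6177 - 250*I*√101/133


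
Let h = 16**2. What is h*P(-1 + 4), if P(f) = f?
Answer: 768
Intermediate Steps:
h = 256
h*P(-1 + 4) = 256*(-1 + 4) = 256*3 = 768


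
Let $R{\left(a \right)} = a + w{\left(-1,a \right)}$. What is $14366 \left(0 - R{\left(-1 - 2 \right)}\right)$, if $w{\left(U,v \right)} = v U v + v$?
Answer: $215490$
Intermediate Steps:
$w{\left(U,v \right)} = v + U v^{2}$ ($w{\left(U,v \right)} = U v v + v = U v^{2} + v = v + U v^{2}$)
$R{\left(a \right)} = a + a \left(1 - a\right)$
$14366 \left(0 - R{\left(-1 - 2 \right)}\right) = 14366 \left(0 - \left(-1 - 2\right) \left(2 - \left(-1 - 2\right)\right)\right) = 14366 \left(0 - - 3 \left(2 - -3\right)\right) = 14366 \left(0 - - 3 \left(2 + 3\right)\right) = 14366 \left(0 - \left(-3\right) 5\right) = 14366 \left(0 - -15\right) = 14366 \left(0 + 15\right) = 14366 \cdot 15 = 215490$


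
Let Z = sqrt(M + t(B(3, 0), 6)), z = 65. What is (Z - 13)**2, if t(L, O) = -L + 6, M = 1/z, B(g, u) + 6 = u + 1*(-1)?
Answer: 11831/65 - 6*sqrt(6110)/5 ≈ 88.216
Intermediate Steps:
B(g, u) = -7 + u (B(g, u) = -6 + (u + 1*(-1)) = -6 + (u - 1) = -6 + (-1 + u) = -7 + u)
M = 1/65 ≈ 0.015385
t(L, O) = 6 - L
Z = 3*sqrt(6110)/65 (Z = sqrt(1/65 + (6 - (-7 + 0))) = sqrt(1/65 + (6 - 1*(-7))) = sqrt(1/65 + (6 + 7)) = sqrt(1/65 + 13) = sqrt(846/65) = 3*sqrt(6110)/65 ≈ 3.6077)
(Z - 13)**2 = (3*sqrt(6110)/65 - 13)**2 = (-13 + 3*sqrt(6110)/65)**2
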